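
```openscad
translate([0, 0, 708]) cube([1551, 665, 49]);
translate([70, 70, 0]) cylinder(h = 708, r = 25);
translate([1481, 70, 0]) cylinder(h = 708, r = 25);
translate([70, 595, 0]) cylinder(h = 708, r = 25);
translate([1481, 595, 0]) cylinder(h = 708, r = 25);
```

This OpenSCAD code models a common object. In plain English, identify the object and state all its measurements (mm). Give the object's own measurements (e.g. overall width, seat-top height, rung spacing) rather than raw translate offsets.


A table: top 1551 mm (x) × 665 mm (y), 49 mm thick, upper face at z = 757 mm, on four round legs of 50 mm diameter, each leg's bounding box inset 45 mm from the nearest pair of top edges from z = 0 to the bottom of the top.


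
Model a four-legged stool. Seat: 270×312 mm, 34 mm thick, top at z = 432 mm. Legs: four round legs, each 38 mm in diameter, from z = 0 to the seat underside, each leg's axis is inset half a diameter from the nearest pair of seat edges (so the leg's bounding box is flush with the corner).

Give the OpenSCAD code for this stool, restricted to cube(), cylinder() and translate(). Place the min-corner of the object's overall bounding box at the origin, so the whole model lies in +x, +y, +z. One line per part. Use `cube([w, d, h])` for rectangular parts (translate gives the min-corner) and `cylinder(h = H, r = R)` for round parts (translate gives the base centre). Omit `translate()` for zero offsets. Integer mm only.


translate([0, 0, 398]) cube([270, 312, 34]);
translate([19, 19, 0]) cylinder(h = 398, r = 19);
translate([251, 19, 0]) cylinder(h = 398, r = 19);
translate([19, 293, 0]) cylinder(h = 398, r = 19);
translate([251, 293, 0]) cylinder(h = 398, r = 19);


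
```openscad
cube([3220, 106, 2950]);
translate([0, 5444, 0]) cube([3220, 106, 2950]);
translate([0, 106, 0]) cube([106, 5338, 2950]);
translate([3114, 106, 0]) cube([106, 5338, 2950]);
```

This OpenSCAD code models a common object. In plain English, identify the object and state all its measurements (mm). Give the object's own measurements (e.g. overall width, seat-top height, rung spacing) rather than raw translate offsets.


The wall frame of a small rectangular building: four walls, each 2950 mm tall and 106 mm thick, enclosing a footprint 3220 mm (x) by 5550 mm (y) outside-to-outside, with no floor or roof. The front and back walls (the −y and +y sides) span the full width; the two side walls fit between them.


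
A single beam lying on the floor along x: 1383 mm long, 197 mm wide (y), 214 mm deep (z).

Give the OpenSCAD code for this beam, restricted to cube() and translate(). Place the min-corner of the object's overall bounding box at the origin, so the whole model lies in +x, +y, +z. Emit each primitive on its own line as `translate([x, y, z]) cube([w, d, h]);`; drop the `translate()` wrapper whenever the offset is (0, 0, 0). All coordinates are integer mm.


cube([1383, 197, 214]);


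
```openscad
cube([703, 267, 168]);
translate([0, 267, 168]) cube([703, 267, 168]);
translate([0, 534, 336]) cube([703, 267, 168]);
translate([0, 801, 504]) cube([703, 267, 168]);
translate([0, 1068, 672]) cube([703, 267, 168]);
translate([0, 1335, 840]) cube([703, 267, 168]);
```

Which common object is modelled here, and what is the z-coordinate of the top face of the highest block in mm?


A staircase. The total rise is 1008 mm.

6 identical blocks, each offset up and back from the previous — a staircase. Each step is 168 mm tall and there are 6 of them, so the total rise is 6 × 168 = 1008 mm.


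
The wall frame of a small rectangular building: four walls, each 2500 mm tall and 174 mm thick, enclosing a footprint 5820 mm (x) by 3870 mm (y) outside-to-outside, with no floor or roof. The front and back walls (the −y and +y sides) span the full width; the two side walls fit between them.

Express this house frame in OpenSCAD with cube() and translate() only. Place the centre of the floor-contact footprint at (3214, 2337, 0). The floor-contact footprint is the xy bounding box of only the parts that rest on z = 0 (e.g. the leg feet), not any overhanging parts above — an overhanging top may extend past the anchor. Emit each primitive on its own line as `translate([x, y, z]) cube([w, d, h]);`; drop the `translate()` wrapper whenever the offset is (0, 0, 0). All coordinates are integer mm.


translate([304, 402, 0]) cube([5820, 174, 2500]);
translate([304, 4098, 0]) cube([5820, 174, 2500]);
translate([304, 576, 0]) cube([174, 3522, 2500]);
translate([5950, 576, 0]) cube([174, 3522, 2500]);


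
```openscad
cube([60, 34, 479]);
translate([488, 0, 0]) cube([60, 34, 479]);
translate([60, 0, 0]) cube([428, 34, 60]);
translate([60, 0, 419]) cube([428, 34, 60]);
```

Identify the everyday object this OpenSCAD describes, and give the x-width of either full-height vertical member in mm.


A picture frame. The border width is 60 mm.

Four thin pieces enclosing a rectangular opening — a picture frame. The two full-height stiles are 479 mm tall; the top rail sits at z = 419 and is 60 mm tall, so the border above the opening is 479 − 419 = 60 mm, matching the stile x-width.


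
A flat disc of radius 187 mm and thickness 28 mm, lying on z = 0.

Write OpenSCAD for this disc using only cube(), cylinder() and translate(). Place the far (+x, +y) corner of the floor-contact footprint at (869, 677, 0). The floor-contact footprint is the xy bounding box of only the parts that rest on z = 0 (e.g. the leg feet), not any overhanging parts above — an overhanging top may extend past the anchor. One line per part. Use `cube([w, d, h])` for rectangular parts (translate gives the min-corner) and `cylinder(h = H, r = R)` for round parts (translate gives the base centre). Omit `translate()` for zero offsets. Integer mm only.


translate([682, 490, 0]) cylinder(h = 28, r = 187);


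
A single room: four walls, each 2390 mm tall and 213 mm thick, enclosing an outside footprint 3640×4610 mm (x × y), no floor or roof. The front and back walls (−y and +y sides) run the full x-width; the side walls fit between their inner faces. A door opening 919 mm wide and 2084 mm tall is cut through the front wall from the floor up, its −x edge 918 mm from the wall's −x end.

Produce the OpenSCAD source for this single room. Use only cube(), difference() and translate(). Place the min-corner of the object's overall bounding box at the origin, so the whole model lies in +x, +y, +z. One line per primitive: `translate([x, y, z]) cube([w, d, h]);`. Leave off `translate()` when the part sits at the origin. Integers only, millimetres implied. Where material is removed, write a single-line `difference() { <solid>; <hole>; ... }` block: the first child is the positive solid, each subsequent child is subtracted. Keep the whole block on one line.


difference() { cube([3640, 213, 2390]); translate([918, 0, 0]) cube([919, 213, 2084]); }
translate([0, 4397, 0]) cube([3640, 213, 2390]);
translate([0, 213, 0]) cube([213, 4184, 2390]);
translate([3427, 213, 0]) cube([213, 4184, 2390]);


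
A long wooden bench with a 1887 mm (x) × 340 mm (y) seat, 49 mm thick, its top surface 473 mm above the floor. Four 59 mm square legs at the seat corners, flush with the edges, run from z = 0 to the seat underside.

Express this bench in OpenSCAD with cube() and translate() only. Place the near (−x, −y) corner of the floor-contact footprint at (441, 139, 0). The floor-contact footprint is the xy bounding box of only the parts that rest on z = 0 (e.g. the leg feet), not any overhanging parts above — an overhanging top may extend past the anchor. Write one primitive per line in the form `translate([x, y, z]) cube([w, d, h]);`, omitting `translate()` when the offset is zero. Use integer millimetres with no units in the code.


translate([441, 139, 424]) cube([1887, 340, 49]);
translate([441, 139, 0]) cube([59, 59, 424]);
translate([441, 420, 0]) cube([59, 59, 424]);
translate([2269, 139, 0]) cube([59, 59, 424]);
translate([2269, 420, 0]) cube([59, 59, 424]);


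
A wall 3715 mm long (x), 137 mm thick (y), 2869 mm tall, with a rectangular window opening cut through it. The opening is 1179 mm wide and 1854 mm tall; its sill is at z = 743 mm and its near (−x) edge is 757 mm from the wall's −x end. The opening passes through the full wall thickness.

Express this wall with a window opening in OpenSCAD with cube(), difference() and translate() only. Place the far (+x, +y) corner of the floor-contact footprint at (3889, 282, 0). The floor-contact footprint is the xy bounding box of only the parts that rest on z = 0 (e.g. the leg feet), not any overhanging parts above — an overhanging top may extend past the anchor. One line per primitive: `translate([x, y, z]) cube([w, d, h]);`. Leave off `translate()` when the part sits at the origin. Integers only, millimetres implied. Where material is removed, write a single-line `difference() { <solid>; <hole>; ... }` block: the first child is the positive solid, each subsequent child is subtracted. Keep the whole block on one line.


difference() { translate([174, 145, 0]) cube([3715, 137, 2869]); translate([931, 145, 743]) cube([1179, 137, 1854]); }


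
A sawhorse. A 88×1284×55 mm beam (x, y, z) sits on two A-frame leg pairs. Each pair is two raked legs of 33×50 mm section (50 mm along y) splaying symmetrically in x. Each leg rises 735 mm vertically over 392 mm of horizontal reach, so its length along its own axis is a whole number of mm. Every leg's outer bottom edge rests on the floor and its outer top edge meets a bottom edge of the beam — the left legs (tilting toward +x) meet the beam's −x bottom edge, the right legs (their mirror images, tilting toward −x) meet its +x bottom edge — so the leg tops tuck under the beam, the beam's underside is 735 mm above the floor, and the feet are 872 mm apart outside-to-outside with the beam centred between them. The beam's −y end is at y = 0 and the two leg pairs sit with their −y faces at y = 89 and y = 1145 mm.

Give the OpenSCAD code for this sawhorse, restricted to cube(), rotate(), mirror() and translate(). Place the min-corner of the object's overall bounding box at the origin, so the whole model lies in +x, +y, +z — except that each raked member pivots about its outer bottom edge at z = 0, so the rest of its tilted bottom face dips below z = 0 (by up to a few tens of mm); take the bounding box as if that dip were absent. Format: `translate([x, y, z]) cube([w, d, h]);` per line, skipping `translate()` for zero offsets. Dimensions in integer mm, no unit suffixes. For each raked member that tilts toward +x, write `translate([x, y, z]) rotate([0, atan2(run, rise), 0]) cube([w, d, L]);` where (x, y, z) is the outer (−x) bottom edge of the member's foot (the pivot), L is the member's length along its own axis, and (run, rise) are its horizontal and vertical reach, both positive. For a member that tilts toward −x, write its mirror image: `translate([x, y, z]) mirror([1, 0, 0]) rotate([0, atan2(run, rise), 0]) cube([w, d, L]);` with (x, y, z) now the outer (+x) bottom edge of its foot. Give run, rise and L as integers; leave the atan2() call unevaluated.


// leg length = √(392² + 735²) = 833
// right-leg outer foot x = 2·392 + 88 = 872
// beam min-corner = (392, 0, 735)
translate([392, 0, 735]) cube([88, 1284, 55]);
translate([0, 89, 0]) rotate([0, atan2(392, 735), 0]) cube([33, 50, 833]);
translate([872, 89, 0]) mirror([1, 0, 0]) rotate([0, atan2(392, 735), 0]) cube([33, 50, 833]);
translate([0, 1145, 0]) rotate([0, atan2(392, 735), 0]) cube([33, 50, 833]);
translate([872, 1145, 0]) mirror([1, 0, 0]) rotate([0, atan2(392, 735), 0]) cube([33, 50, 833]);


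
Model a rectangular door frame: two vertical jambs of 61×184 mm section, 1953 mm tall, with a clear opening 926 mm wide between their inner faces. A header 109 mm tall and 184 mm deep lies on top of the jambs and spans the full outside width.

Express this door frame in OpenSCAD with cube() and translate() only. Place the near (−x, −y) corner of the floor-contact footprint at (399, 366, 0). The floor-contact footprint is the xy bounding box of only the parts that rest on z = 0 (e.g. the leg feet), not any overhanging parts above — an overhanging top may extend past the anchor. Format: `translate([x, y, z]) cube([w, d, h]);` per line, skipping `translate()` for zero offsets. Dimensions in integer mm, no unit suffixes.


translate([399, 366, 0]) cube([61, 184, 1953]);
translate([1386, 366, 0]) cube([61, 184, 1953]);
translate([399, 366, 1953]) cube([1048, 184, 109]);


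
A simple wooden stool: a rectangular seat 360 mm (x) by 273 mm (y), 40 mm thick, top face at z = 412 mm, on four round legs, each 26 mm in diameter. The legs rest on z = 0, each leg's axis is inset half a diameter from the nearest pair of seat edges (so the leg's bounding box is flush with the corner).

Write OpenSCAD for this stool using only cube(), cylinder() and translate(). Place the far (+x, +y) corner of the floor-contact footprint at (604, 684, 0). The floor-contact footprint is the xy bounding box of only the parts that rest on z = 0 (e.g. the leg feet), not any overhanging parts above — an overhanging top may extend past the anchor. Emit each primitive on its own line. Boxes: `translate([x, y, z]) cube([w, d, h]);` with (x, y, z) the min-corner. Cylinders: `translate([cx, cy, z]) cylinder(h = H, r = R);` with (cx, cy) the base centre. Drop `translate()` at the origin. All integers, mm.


translate([244, 411, 372]) cube([360, 273, 40]);
translate([257, 424, 0]) cylinder(h = 372, r = 13);
translate([591, 424, 0]) cylinder(h = 372, r = 13);
translate([257, 671, 0]) cylinder(h = 372, r = 13);
translate([591, 671, 0]) cylinder(h = 372, r = 13);


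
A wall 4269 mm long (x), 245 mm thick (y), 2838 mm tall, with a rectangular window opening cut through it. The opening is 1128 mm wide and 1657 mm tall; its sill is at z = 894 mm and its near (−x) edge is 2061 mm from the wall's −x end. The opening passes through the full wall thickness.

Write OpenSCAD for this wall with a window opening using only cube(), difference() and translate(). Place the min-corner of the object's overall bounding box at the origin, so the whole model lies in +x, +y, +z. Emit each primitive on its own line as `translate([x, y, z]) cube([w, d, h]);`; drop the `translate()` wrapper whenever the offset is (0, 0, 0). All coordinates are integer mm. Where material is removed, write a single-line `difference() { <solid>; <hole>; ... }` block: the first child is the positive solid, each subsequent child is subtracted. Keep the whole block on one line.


difference() { cube([4269, 245, 2838]); translate([2061, 0, 894]) cube([1128, 245, 1657]); }


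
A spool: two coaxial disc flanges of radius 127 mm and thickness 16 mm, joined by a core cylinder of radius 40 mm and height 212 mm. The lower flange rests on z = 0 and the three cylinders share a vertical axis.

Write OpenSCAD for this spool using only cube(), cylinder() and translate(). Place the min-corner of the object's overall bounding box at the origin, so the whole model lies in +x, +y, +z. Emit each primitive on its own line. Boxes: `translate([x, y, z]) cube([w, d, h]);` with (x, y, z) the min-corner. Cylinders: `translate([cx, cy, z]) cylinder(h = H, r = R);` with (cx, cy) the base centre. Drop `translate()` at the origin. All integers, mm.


translate([127, 127, 0]) cylinder(h = 16, r = 127);
translate([127, 127, 16]) cylinder(h = 212, r = 40);
translate([127, 127, 228]) cylinder(h = 16, r = 127);


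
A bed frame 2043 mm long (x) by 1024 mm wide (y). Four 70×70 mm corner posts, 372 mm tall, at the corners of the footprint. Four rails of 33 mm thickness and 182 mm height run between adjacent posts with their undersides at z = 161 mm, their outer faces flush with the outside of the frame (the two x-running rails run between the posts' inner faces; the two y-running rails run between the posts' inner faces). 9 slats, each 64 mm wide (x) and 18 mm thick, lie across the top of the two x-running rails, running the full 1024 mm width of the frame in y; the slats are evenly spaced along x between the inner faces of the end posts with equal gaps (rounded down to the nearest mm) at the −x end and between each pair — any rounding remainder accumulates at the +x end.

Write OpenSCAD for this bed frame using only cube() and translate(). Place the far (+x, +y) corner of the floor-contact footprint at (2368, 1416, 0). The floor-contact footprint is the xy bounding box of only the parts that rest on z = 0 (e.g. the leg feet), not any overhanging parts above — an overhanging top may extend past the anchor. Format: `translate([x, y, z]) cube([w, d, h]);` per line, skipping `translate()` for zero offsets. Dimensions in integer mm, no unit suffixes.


translate([325, 392, 0]) cube([70, 70, 372]);
translate([325, 1346, 0]) cube([70, 70, 372]);
translate([2298, 392, 0]) cube([70, 70, 372]);
translate([2298, 1346, 0]) cube([70, 70, 372]);
translate([395, 392, 161]) cube([1903, 33, 182]);
translate([395, 1383, 161]) cube([1903, 33, 182]);
translate([325, 462, 161]) cube([33, 884, 182]);
translate([2335, 462, 161]) cube([33, 884, 182]);
translate([527, 392, 343]) cube([64, 1024, 18]);
translate([723, 392, 343]) cube([64, 1024, 18]);
translate([919, 392, 343]) cube([64, 1024, 18]);
translate([1115, 392, 343]) cube([64, 1024, 18]);
translate([1311, 392, 343]) cube([64, 1024, 18]);
translate([1507, 392, 343]) cube([64, 1024, 18]);
translate([1703, 392, 343]) cube([64, 1024, 18]);
translate([1899, 392, 343]) cube([64, 1024, 18]);
translate([2095, 392, 343]) cube([64, 1024, 18]);


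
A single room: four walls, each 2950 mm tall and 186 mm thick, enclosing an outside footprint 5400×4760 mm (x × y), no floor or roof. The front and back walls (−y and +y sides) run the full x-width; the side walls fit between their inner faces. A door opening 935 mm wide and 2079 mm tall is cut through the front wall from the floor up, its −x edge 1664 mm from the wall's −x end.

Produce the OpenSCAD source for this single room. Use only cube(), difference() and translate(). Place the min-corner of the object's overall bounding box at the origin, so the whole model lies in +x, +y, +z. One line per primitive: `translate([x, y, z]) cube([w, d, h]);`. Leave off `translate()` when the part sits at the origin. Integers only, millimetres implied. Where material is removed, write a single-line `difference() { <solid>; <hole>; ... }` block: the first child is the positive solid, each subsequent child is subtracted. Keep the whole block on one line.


difference() { cube([5400, 186, 2950]); translate([1664, 0, 0]) cube([935, 186, 2079]); }
translate([0, 4574, 0]) cube([5400, 186, 2950]);
translate([0, 186, 0]) cube([186, 4388, 2950]);
translate([5214, 186, 0]) cube([186, 4388, 2950]);


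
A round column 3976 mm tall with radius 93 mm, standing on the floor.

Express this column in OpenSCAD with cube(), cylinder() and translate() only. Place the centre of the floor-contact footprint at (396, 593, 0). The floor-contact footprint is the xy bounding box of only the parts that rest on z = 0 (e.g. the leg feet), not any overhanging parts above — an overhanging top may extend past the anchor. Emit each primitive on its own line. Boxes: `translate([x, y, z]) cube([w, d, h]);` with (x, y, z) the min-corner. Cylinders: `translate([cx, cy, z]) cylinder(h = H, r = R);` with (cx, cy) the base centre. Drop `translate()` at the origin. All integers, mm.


translate([396, 593, 0]) cylinder(h = 3976, r = 93);


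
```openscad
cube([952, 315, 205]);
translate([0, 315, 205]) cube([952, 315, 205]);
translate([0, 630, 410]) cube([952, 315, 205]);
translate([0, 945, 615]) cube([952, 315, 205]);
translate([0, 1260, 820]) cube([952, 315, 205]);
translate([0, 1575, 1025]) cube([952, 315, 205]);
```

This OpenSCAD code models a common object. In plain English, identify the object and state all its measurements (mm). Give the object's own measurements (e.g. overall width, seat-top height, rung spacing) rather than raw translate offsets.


A straight staircase of 6 solid steps. Each step is 952 mm wide (x), 315 mm deep (y, the going) and 205 mm tall (the rise). The first step rests on the floor; each subsequent step sits one going further in +y and one rise higher in +z, directly behind and above the previous step with no overlap.


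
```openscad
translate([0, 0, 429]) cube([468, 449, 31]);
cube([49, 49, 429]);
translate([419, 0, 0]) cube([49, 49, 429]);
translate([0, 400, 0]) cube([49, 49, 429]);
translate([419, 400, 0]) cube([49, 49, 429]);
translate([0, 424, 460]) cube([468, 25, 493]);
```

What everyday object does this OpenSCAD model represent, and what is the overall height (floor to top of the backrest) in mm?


A chair. The overall height is 953 mm.

A slab on four corner posts with a tall panel at the back — a chair. The seat slab sits at z = 429 with thickness 31, and the 493 mm backrest starts at the seat top, so the overall height is 429 + 31 + 493 = 953 mm.


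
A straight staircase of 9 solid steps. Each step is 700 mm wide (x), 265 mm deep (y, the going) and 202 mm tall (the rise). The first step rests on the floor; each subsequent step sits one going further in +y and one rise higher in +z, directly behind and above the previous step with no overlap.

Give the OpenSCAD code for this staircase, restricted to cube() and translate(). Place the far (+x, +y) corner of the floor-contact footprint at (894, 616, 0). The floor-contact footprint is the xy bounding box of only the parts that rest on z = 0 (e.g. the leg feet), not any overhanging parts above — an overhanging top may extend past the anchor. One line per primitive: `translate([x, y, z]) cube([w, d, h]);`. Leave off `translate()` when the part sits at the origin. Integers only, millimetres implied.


translate([194, 351, 0]) cube([700, 265, 202]);
translate([194, 616, 202]) cube([700, 265, 202]);
translate([194, 881, 404]) cube([700, 265, 202]);
translate([194, 1146, 606]) cube([700, 265, 202]);
translate([194, 1411, 808]) cube([700, 265, 202]);
translate([194, 1676, 1010]) cube([700, 265, 202]);
translate([194, 1941, 1212]) cube([700, 265, 202]);
translate([194, 2206, 1414]) cube([700, 265, 202]);
translate([194, 2471, 1616]) cube([700, 265, 202]);


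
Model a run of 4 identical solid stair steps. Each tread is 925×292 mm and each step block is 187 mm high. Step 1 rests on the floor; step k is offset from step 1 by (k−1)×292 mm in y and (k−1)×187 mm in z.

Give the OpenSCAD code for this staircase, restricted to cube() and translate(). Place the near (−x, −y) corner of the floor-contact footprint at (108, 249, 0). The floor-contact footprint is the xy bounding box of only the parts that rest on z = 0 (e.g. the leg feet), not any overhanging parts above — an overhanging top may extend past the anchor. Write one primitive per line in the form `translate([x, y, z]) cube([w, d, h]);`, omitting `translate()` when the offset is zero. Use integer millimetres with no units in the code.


translate([108, 249, 0]) cube([925, 292, 187]);
translate([108, 541, 187]) cube([925, 292, 187]);
translate([108, 833, 374]) cube([925, 292, 187]);
translate([108, 1125, 561]) cube([925, 292, 187]);


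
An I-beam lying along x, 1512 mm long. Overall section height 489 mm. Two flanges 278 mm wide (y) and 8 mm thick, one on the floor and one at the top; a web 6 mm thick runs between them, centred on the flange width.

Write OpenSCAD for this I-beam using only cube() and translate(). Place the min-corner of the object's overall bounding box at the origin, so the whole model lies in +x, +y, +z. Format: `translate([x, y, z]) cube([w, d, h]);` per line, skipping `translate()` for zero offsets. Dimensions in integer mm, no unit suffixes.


cube([1512, 278, 8]);
translate([0, 136, 8]) cube([1512, 6, 473]);
translate([0, 0, 481]) cube([1512, 278, 8]);


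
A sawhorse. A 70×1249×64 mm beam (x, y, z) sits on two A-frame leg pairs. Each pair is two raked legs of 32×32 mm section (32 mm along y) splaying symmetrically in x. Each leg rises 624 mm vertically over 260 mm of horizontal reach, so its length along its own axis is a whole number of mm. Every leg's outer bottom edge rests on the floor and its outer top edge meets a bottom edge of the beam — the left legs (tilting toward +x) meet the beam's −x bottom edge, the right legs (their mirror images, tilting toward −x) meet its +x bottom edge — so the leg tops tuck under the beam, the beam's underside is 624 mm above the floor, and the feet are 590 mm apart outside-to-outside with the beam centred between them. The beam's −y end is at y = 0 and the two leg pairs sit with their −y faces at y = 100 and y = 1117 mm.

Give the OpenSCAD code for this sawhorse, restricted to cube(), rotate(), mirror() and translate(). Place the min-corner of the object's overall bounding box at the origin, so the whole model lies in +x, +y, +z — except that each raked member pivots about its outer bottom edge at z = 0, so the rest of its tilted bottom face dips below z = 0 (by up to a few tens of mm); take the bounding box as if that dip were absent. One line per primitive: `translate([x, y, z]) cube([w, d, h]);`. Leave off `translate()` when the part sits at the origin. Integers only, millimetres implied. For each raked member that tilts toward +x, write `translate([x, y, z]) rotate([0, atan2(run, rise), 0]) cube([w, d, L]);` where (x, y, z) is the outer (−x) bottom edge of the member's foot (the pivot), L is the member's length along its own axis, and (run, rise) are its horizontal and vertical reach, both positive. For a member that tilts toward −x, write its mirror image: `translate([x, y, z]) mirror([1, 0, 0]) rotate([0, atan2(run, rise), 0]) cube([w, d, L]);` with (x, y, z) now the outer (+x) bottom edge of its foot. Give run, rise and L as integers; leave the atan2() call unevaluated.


// leg length = √(260² + 624²) = 676
// right-leg outer foot x = 2·260 + 70 = 590
// beam min-corner = (260, 0, 624)
translate([260, 0, 624]) cube([70, 1249, 64]);
translate([0, 100, 0]) rotate([0, atan2(260, 624), 0]) cube([32, 32, 676]);
translate([590, 100, 0]) mirror([1, 0, 0]) rotate([0, atan2(260, 624), 0]) cube([32, 32, 676]);
translate([0, 1117, 0]) rotate([0, atan2(260, 624), 0]) cube([32, 32, 676]);
translate([590, 1117, 0]) mirror([1, 0, 0]) rotate([0, atan2(260, 624), 0]) cube([32, 32, 676]);


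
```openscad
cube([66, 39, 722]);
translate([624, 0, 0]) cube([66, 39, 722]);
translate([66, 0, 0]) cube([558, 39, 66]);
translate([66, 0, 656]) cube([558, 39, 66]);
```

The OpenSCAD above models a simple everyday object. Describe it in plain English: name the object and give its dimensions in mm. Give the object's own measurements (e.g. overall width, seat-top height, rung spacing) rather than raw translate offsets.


A rectangular picture frame lying in the x–z plane (depth along y). The opening is 558 mm wide (x) by 590 mm tall (z), surrounded by a border 66 mm wide on all four sides. The frame is 39 mm deep and is made of two full-height vertical stiles with two horizontal rails fitted between them.


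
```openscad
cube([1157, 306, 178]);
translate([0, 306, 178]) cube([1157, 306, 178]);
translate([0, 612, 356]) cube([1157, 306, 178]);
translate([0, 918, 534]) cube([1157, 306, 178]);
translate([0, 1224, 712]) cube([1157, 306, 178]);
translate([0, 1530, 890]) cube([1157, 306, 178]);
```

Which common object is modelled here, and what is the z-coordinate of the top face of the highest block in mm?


A staircase. The total rise is 1068 mm.

6 identical blocks, each offset up and back from the previous — a staircase. Each step is 178 mm tall and there are 6 of them, so the total rise is 6 × 178 = 1068 mm.


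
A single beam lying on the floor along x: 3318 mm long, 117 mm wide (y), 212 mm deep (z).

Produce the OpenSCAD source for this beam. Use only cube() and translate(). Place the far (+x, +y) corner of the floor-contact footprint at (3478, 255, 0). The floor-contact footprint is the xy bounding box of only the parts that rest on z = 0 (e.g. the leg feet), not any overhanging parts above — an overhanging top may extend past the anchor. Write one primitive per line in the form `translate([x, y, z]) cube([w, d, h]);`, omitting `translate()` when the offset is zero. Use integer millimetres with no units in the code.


translate([160, 138, 0]) cube([3318, 117, 212]);


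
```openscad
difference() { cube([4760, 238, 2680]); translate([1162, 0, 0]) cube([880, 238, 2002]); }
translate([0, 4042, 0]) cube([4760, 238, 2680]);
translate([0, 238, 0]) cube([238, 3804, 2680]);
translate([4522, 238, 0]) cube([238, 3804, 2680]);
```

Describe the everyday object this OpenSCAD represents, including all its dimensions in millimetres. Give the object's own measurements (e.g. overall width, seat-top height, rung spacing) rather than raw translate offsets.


A single room: four walls, each 2680 mm tall and 238 mm thick, enclosing an outside footprint 4760×4280 mm (x × y), no floor or roof. The front and back walls (−y and +y sides) run the full x-width; the side walls fit between their inner faces. A door opening 880 mm wide and 2002 mm tall is cut through the front wall from the floor up, its −x edge 1162 mm from the wall's −x end.


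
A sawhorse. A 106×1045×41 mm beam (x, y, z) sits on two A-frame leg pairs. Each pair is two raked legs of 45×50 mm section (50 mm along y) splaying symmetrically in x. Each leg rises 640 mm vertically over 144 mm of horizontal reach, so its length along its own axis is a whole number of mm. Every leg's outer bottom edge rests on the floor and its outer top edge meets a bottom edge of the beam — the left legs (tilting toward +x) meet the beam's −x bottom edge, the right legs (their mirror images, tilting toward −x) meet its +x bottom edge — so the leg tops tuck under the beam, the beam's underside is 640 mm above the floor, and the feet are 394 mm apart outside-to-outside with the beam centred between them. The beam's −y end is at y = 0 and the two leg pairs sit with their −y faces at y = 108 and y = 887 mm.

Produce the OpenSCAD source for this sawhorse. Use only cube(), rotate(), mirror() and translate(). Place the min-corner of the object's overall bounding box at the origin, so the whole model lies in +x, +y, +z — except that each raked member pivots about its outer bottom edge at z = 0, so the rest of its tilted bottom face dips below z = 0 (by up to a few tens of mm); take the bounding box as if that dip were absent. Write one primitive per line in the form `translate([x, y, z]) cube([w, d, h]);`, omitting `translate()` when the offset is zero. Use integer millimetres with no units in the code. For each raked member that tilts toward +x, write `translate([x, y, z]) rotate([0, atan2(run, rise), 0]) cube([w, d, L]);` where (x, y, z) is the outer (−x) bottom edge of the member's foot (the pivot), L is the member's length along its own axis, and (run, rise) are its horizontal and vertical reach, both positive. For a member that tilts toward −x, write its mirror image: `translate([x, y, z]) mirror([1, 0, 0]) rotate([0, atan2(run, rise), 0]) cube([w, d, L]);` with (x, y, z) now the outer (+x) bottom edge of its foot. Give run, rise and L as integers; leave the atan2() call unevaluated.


translate([144, 0, 640]) cube([106, 1045, 41]);
translate([0, 108, 0]) rotate([0, atan2(144, 640), 0]) cube([45, 50, 656]);
translate([394, 108, 0]) mirror([1, 0, 0]) rotate([0, atan2(144, 640), 0]) cube([45, 50, 656]);
translate([0, 887, 0]) rotate([0, atan2(144, 640), 0]) cube([45, 50, 656]);
translate([394, 887, 0]) mirror([1, 0, 0]) rotate([0, atan2(144, 640), 0]) cube([45, 50, 656]);


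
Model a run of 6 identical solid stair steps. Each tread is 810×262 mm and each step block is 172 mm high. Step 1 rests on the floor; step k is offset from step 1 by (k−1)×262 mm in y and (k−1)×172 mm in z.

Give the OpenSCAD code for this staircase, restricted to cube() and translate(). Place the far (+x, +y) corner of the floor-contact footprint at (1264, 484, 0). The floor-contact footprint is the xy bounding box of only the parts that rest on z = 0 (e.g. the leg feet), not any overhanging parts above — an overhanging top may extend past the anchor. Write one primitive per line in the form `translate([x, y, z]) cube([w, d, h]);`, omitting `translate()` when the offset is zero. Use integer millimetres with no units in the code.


translate([454, 222, 0]) cube([810, 262, 172]);
translate([454, 484, 172]) cube([810, 262, 172]);
translate([454, 746, 344]) cube([810, 262, 172]);
translate([454, 1008, 516]) cube([810, 262, 172]);
translate([454, 1270, 688]) cube([810, 262, 172]);
translate([454, 1532, 860]) cube([810, 262, 172]);


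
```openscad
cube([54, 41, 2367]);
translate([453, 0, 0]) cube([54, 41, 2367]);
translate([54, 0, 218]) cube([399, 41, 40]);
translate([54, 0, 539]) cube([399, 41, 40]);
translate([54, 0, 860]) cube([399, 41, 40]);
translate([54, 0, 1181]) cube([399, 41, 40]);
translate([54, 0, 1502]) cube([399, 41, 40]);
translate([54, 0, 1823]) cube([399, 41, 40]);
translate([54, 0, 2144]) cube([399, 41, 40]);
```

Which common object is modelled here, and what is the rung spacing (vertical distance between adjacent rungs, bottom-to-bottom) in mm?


A ladder. The rung spacing is 321 mm.

Two tall 54×41 posts with 7 short bars between them — a ladder. Adjacent rungs sit at z = 218 and z = 539, so the spacing is 539 − 218 = 321 mm.


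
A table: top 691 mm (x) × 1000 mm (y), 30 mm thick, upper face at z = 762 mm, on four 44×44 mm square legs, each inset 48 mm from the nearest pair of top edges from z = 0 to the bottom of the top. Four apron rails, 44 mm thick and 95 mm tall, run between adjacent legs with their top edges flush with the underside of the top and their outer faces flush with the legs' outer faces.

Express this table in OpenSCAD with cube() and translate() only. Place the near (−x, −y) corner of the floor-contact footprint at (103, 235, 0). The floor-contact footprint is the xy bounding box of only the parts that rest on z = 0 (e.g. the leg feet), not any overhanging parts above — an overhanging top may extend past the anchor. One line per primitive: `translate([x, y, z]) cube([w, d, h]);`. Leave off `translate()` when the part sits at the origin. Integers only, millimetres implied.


// leg_h = 762 - 30 = 732
// apron z = 732 - 95 = 637
translate([55, 187, 732]) cube([691, 1000, 30]);
translate([103, 235, 0]) cube([44, 44, 732]);
translate([654, 235, 0]) cube([44, 44, 732]);
translate([103, 1095, 0]) cube([44, 44, 732]);
translate([654, 1095, 0]) cube([44, 44, 732]);
translate([147, 235, 637]) cube([507, 44, 95]);
translate([147, 1095, 637]) cube([507, 44, 95]);
translate([103, 279, 637]) cube([44, 816, 95]);
translate([654, 279, 637]) cube([44, 816, 95]);


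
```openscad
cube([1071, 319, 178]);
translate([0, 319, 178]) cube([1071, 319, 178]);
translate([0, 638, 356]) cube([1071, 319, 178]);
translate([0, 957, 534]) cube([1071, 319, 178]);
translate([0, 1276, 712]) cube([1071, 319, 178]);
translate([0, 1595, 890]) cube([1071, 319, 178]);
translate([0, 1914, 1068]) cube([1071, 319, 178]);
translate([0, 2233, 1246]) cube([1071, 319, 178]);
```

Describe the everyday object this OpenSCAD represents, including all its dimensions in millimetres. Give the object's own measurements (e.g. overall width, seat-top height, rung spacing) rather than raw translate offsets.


A straight staircase of 8 solid steps. Each step is 1071 mm wide (x), 319 mm deep (y, the going) and 178 mm tall (the rise). The first step rests on the floor; each subsequent step sits one going further in +y and one rise higher in +z, directly behind and above the previous step with no overlap.


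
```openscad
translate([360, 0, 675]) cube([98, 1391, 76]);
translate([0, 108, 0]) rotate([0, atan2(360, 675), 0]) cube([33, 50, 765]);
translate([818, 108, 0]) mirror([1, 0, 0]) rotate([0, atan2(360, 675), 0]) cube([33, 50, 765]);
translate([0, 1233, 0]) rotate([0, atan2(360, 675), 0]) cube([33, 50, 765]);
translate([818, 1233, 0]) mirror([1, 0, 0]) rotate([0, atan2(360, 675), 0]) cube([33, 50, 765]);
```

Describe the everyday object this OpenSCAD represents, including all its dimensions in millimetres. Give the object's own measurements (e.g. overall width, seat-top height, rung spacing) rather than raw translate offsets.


A sawhorse. A 98×1391×76 mm beam (x, y, z) sits on two A-frame leg pairs. Each pair is two raked legs of 33×50 mm section (50 mm along y) splaying symmetrically in x. Each leg rises 675 mm vertically over 360 mm of horizontal reach and is 765 mm long along its own axis. Every leg's outer bottom edge rests on the floor and its outer top edge meets a bottom edge of the beam — the left legs (tilting toward +x) meet the beam's −x bottom edge, the right legs (their mirror images, tilting toward −x) meet its +x bottom edge — so the leg tops tuck under the beam, the beam's underside is 675 mm above the floor, and the feet are 818 mm apart outside-to-outside with the beam centred between them. The two leg pairs are set in 108 mm from either end of the beam.


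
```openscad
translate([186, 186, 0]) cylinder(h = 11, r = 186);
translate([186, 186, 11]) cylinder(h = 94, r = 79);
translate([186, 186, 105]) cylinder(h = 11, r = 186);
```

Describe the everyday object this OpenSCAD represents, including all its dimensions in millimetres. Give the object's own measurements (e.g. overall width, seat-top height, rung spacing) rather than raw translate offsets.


A spool: two coaxial disc flanges of radius 186 mm and thickness 11 mm, joined by a core cylinder of radius 79 mm and height 94 mm. The lower flange rests on z = 0 and the three cylinders share a vertical axis.


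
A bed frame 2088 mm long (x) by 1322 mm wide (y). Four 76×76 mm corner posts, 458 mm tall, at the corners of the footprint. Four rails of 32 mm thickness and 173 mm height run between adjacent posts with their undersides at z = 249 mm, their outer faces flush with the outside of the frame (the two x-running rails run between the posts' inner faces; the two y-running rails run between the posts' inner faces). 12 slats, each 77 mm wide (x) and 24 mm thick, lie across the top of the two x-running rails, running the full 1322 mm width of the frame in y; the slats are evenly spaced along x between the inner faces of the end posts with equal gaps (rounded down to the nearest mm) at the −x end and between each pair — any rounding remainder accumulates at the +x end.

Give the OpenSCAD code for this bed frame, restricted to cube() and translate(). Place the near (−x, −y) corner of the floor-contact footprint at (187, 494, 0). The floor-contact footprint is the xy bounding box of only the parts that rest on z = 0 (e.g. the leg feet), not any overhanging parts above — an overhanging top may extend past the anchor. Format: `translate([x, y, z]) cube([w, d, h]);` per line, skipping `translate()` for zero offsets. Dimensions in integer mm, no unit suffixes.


translate([187, 494, 0]) cube([76, 76, 458]);
translate([187, 1740, 0]) cube([76, 76, 458]);
translate([2199, 494, 0]) cube([76, 76, 458]);
translate([2199, 1740, 0]) cube([76, 76, 458]);
translate([263, 494, 249]) cube([1936, 32, 173]);
translate([263, 1784, 249]) cube([1936, 32, 173]);
translate([187, 570, 249]) cube([32, 1170, 173]);
translate([2243, 570, 249]) cube([32, 1170, 173]);
translate([340, 494, 422]) cube([77, 1322, 24]);
translate([494, 494, 422]) cube([77, 1322, 24]);
translate([648, 494, 422]) cube([77, 1322, 24]);
translate([802, 494, 422]) cube([77, 1322, 24]);
translate([956, 494, 422]) cube([77, 1322, 24]);
translate([1110, 494, 422]) cube([77, 1322, 24]);
translate([1264, 494, 422]) cube([77, 1322, 24]);
translate([1418, 494, 422]) cube([77, 1322, 24]);
translate([1572, 494, 422]) cube([77, 1322, 24]);
translate([1726, 494, 422]) cube([77, 1322, 24]);
translate([1880, 494, 422]) cube([77, 1322, 24]);
translate([2034, 494, 422]) cube([77, 1322, 24]);


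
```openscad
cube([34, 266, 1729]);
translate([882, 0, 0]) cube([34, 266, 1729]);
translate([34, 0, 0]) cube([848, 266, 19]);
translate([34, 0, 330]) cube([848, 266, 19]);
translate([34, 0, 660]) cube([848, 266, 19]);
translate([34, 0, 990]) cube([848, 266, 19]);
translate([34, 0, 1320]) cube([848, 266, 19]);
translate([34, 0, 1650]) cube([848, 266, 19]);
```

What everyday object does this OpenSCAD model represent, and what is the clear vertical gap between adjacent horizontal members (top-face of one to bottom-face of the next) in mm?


A bookshelf. The clear shelf gap is 311 mm.

Two tall side panels with 6 horizontal boards between them — a bookshelf. The first two shelf undersides are at z = 0 and z = 330; with shelf thickness 19, the clear gap is 330 − 0 − 19 = 311 mm.
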